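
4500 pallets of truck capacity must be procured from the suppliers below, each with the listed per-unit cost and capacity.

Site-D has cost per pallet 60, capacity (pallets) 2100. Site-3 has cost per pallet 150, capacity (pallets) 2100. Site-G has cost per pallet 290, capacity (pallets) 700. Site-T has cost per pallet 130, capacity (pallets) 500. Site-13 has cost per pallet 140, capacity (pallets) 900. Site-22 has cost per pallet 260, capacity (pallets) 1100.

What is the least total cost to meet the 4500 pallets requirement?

467000

Cheapest first:
Site-D at 60: take all 2100 pallets → 2400 still needed.
Site-T (130): use full 500 → 1900 pallets to go.
Site-13 at 140: take all 900 pallets → 1000 still needed.
Site-3 at 150: take 1000 of its 2100 → requirement met.
Site-22, Site-G: unused.
Cost = 2100×60 + 500×130 + 900×140 + 1000×150 = 467000.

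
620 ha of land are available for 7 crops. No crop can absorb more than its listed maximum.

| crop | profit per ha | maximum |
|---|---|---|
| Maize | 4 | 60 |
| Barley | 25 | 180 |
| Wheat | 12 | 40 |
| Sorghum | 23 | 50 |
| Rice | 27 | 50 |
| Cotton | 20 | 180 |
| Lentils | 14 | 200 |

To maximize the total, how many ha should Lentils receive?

Highest profit per ha first: Rice 27 > Barley 25 > Sorghum 23 > Cotton 20 > Lentils 14 > Wheat 12 > Maize 4.
Rice: +50 to 50 (cap) ; 570 left.
Barley: +180 to 180 (cap) ; 390 left.
Sorghum takes 50 to reach its cap of 50 ; 340 left.
Cotton takes 180 to reach its cap of 180 ; 160 left.
Only 160 left; Lentils takes them to reach 160.

160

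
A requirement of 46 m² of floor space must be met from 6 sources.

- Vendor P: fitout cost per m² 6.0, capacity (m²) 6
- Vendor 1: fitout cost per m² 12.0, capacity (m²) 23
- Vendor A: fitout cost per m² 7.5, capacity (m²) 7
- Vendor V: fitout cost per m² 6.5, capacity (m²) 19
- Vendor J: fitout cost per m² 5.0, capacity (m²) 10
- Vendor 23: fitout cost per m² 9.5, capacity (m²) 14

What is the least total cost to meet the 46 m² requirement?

300

Fill from the cheapest source first.
Vendor J at 5.0: take all 10 m² ; 36 still needed.
Vendor P (6.0): use full 6 ; 30 m² to go.
Take 19 from Vendor V at 6.5 ; need 11 more.
Take 7 from Vendor A at 7.5 ; need 4 more.
Vendor 23 (9.5): take the remaining 4 ; done.
Vendor 1: unused.
Cost = 10×5.0 + 6×6.0 + 19×6.5 + 7×7.5 + 4×9.5 = 300.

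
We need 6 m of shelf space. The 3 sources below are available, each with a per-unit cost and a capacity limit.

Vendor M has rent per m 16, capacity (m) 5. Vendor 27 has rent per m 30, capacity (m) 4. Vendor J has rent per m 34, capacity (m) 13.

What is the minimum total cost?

Use sources in increasing cost order.
Take 5 from Vendor M at 16 — need 1 more.
Take 1 from Vendor 27 at 30 to finish.
Vendor J: unused.
Cost = 5×16 + 1×30 = 110.

110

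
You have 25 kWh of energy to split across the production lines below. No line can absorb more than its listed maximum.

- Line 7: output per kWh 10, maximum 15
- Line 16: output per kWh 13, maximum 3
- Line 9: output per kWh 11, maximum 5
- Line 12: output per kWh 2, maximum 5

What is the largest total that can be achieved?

Highest output per kWh first: Line 16 13 > Line 9 11 > Line 7 10 > Line 12 2.
Line 16: +3 to 3 (cap) ; 22 left.
Line 9 takes 5 to reach its cap of 5 ; 17 left.
Line 7 takes 15 to reach its cap of 15 ; 2 left.
Line 12 has room for 5 but only 2 remain, so it gets 2.
Total = 10×15 + 13×3 + 11×5 + 2×2 = 248.

248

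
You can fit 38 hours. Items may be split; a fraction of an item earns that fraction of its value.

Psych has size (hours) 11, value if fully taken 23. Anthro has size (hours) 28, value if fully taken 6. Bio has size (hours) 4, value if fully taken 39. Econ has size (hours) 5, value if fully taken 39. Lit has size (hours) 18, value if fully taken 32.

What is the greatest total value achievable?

133

Sort by value density: Bio 39/4≈9.75, Econ 39/5≈7.8, Psych 23/11≈2.09, Lit 32/18≈1.78, Anthro 6/28≈0.214.
Take all of Bio (4 hours, value 39) ; 34 hours left.
Take all of Econ (5 hours, value 39) ; 29 hours left.
Take all of Psych (11 hours, value 23) ; 18 hours left.
Lit: take in full, 18 hours for value 32 ; 0 left.
Total value = 133.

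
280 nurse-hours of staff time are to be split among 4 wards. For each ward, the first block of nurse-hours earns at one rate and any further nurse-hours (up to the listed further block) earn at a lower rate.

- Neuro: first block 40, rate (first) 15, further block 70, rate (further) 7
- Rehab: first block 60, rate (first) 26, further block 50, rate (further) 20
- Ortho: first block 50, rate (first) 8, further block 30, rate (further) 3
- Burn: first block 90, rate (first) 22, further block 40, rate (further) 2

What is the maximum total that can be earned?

Rank every tier by rate: Rehab/first 26 > Burn/first 22 > Rehab/second 20 > Neuro/first 15 > Ortho/first 8 > Neuro/second 7 > Ortho/second 3 > Burn/second 2.
Rehab/first (26): +60 ; 220 left.
Burn first at 22: fill all 90 ; 130 left.
Rehab second at 20: fill all 50 ; 80 left.
Neuro first at 15: fill all 40 ; 40 left.
Ortho first at 8: only 40 left, fill 40.
Total = 26×60 + 22×90 + 20×50 + 15×40 + 8×40 = 5460.

5460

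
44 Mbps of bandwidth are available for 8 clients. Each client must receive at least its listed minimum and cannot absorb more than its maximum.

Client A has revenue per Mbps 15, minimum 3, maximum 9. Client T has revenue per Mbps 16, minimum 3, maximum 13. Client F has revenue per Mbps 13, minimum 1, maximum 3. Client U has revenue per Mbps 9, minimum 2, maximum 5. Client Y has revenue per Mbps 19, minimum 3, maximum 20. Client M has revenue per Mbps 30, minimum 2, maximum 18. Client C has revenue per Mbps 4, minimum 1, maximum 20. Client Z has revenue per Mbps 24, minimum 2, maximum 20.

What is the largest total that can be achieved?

1037

Meeting every minimum uses 3+3+1+2+3+2+1+2 = 17 Mbps, leaving 27.
Highest revenue per Mbps first: Client M 30 > Client Z 24 > Client Y 19 > Client T 16 > Client A 15 > Client F 13 > Client U 9 > Client C 4.
Give Client M 16 more to hit its cap of 18 → 11 left.
Client Z has room for 18 more but only 11 remain, so it gets 13.
Total = 15×3 + 16×3 + 13×1 + 9×2 + 19×3 + 30×18 + 4×1 + 24×13 = 1037.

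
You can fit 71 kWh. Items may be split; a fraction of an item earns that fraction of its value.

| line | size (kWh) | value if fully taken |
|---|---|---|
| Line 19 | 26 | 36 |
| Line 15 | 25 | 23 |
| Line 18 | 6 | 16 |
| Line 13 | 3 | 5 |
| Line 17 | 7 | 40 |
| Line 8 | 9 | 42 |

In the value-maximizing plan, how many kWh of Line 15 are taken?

20

Sort by value density: Line 17 40/7≈5.71, Line 8 42/9≈4.67, Line 18 16/6≈2.67, Line 13 5/3≈1.67, Line 19 36/26≈1.38, Line 15 23/25≈0.92.
All 7 kWh of Line 17 fit (value 40) — 64 remain.
Take all of Line 8 (9 kWh, value 42) — 55 kWh left.
Line 18: take in full, 6 kWh for value 16 — 49 left.
All 3 kWh of Line 13 fit (value 5) — 46 remain.
Line 19: take in full, 26 kWh for value 36 — 20 left.
Only 20 kWh remain; take 20/25 of Line 15 for value 23×20/25 = 18.4.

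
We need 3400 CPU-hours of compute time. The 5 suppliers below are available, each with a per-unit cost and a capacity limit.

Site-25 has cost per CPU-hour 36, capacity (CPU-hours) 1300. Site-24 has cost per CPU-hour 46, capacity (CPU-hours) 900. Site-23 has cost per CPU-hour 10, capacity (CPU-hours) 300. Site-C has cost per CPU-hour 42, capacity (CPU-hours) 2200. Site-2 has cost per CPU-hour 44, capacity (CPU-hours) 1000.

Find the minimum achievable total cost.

125400

Cheapest first:
Site-23 at 10: take all 300 CPU-hours ; 3100 still needed.
Take 1300 from Site-25 at 36 ; need 1800 more.
Site-C (42): take the remaining 1800 ; done.
Site-2, Site-24: unused.
Cost = 300×10 + 1300×36 + 1800×42 = 125400.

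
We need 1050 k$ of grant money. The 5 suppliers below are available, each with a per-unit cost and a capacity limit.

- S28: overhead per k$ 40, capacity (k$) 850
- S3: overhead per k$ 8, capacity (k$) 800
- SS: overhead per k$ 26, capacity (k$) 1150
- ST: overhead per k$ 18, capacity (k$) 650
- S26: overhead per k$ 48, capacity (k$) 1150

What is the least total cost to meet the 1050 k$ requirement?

10900

Use suppliers in increasing cost order.
Take 800 from S3 at 8 — need 250 more.
ST at 18: take 250 of its 650 — requirement met.
SS, S28, S26: unused.
Cost = 800×8 + 250×18 = 10900.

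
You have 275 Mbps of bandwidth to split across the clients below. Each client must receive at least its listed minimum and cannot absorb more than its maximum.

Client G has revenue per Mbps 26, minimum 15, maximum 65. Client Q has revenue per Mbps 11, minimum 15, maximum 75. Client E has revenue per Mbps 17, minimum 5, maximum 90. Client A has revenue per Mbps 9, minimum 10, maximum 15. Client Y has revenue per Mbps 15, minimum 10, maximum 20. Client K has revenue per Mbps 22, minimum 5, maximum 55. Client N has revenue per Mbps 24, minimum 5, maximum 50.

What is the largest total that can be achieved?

Meeting every minimum uses 15+15+5+10+10+5+5 = 65 Mbps, leaving 210.
Rank by revenue per Mbps: Client G 26 > Client N 24 > Client K 22 > Client E 17 > Client Y 15 > Client Q 11 > Client A 9.
Give Client G 50 more to hit its cap of 65 → 160 left.
Client N takes 45 more to reach its cap of 50 → 115 left.
Give Client K 50 more to hit its cap of 55 → 65 left.
Client E: +65 (room for 85) → 70. Pool exhausted.
Total = 26×65 + 11×15 + 17×70 + 9×10 + 15×10 + 22×55 + 24×50 = 5695.

5695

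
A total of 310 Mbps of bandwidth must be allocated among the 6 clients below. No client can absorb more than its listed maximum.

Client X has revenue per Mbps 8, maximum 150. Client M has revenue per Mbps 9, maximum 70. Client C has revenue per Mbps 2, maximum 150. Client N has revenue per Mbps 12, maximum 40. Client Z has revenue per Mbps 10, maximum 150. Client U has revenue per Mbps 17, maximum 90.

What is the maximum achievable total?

3780

Order the clients by revenue per Mbps: Client U 17 > Client N 12 > Client Z 10 > Client M 9 > Client X 8 > Client C 2.
Client U: +90 to 90 (cap) ; 220 left.
Give Client N 40 to hit its cap of 40 ; 180 left.
Client Z takes 150 to reach its cap of 150 ; 30 left.
Client M: +30 (room for 70) → 30. Pool exhausted.
Total = 9×30 + 12×40 + 10×150 + 17×90 = 3780.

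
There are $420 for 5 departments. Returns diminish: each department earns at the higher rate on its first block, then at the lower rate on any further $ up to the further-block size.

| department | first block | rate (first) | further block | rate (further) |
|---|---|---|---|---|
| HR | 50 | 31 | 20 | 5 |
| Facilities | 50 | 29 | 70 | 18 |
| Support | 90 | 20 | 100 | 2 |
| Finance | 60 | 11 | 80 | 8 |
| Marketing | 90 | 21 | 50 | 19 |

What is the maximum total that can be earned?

Order all 10 blocks by rate: HR/first 31 > Facilities/first 29 > Marketing/first 21 > Support/first 20 > Marketing/second 19 > Facilities/second 18 > Finance/first 11 > Finance/second 8 > HR/second 5 > Support/second 2.
HR/first (31): +50 ; 370 left.
Facilities first at 29: fill all 50 ; 320 left.
Marketing/first (21): +90 ; 230 left.
Support/first (20): +90 ; 140 left.
Marketing/second (19): +50 ; 90 left.
Fill Facilities second block (70 at 18) ; 20 left.
Finance first at 11: only 20 left, fill 20.
Total = 31×50 + 29×50 + 21×90 + 20×90 + 19×50 + 18×70 + 11×20 = 9120.

9120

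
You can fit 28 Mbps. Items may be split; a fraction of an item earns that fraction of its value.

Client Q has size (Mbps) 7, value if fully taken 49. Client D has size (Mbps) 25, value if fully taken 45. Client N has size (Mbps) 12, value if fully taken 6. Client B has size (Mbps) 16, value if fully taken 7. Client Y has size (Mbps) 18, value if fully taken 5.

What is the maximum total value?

86.8

Sort by value density: Client Q 49/7≈7, Client D 45/25≈1.8, Client N 6/12≈0.5, Client B 7/16≈0.438, Client Y 5/18≈0.278.
Take all of Client Q (7 Mbps, value 49) — 21 Mbps left.
Only 21 Mbps remain; take 21/25 of Client D for value 45×21/25 = 37.8.
Total value = 86.8.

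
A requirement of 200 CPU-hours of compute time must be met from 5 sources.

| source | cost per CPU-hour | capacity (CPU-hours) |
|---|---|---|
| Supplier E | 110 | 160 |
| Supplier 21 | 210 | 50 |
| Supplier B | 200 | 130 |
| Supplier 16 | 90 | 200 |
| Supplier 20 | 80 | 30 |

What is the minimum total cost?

Cheapest first:
Supplier 20 (80): use full 30 ; 170 CPU-hours to go.
Supplier 16 at 90: take 170 of its 200 ; requirement met.
Supplier E, Supplier B, Supplier 21: unused.
Cost = 30×80 + 170×90 = 17700.

17700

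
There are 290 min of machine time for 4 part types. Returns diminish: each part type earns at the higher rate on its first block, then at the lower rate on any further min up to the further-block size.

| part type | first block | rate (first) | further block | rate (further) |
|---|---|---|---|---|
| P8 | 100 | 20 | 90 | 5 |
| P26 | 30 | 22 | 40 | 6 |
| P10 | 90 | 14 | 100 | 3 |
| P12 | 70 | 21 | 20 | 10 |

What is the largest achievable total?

5390

Treat each block as its own option and order by rate: P26/T1 22 > P12/T1 21 > P8/T1 20 > P10/T1 14 > P12/T2 10 > P26/T2 6 > P8/T2 5 > P10/T2 3.
P26 T1 at 22: fill all 30 — 260 left.
P12 T1 at 21: fill all 70 — 190 left.
P8 T1 at 20: fill all 100 — 90 left.
P10/T1 (14): +90 — 0 left.
Total = 22×30 + 21×70 + 20×100 + 14×90 = 5390.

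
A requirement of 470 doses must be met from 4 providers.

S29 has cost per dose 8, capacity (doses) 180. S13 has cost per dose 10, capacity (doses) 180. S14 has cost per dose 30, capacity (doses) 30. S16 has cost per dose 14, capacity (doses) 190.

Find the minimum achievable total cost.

4780

Use providers in increasing cost order.
S29 (8): use full 180 ; 290 doses to go.
Take 180 from S13 at 10 ; need 110 more.
Take 110 from S16 at 14 to finish.
S14: unused.
Cost = 180×8 + 180×10 + 110×14 = 4780.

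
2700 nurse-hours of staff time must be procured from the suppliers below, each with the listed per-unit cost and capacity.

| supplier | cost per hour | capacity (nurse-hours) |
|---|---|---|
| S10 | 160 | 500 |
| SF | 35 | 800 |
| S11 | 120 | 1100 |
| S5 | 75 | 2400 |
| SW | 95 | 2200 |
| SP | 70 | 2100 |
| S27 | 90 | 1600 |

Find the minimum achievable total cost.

161000

Fill from the cheapest supplier first.
SF (35): use full 800 ; 1900 nurse-hours to go.
Take 1900 from SP at 70 to finish.
S5, S27, SW, S11, S10: unused.
Cost = 800×35 + 1900×70 = 161000.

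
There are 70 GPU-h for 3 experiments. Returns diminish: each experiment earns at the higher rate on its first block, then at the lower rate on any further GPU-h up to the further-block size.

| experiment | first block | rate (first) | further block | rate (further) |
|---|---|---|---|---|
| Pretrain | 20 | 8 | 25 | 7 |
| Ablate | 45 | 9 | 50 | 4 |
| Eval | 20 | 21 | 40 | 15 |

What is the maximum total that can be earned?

Treat each block as its own option and order by rate: Eval/T1 21 > Eval/T2 15 > Ablate/T1 9 > Pretrain/T1 8 > Pretrain/T2 7 > Ablate/T2 4.
Eval T1 at 21: fill all 20 — 50 left.
Eval T2 at 15: fill all 40 — 10 left.
Ablate/T1: +10 of 45 at 9; pool empty.
Total = 21×20 + 15×40 + 9×10 = 1110.

1110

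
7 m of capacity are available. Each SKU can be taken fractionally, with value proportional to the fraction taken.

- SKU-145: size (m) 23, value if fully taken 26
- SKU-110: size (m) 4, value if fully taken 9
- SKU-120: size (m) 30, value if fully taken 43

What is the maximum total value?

Best value per unit of size first: SKU-110 9/4≈2.25, SKU-120 43/30≈1.43, SKU-145 26/23≈1.13.
All 4 m of SKU-110 fit (value 9) → 3 remain.
Only 3 m remain; take 3/30 of SKU-120 for value 43×3/30 = 4.3.
Total value = 13.3.

13.3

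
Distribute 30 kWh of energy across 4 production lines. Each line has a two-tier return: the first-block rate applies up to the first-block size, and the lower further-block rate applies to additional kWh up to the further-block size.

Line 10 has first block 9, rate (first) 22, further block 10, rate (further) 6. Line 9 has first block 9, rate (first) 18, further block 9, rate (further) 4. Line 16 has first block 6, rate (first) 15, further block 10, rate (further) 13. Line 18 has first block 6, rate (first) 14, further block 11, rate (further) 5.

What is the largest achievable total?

Treat each block as its own option and order by rate: Line 10/tier1 22 > Line 9/tier1 18 > Line 16/tier1 15 > Line 18/tier1 14 > Line 16/tier2 13 > Line 10/tier2 6 > Line 18/tier2 5 > Line 9/tier2 4.
Fill Line 10 tier1 block (9 at 22) → 21 left.
Line 9/tier1 (18): +9 → 12 left.
Line 16 tier1 at 15: fill all 6 → 6 left.
Line 18 tier1 at 14: fill all 6 → 0 left.
Total = 22×9 + 18×9 + 15×6 + 14×6 = 534.

534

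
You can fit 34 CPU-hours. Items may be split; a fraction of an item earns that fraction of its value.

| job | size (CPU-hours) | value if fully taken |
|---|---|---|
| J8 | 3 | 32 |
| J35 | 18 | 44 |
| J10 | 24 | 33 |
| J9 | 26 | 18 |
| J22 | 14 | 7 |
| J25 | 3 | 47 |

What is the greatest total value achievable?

136.75

Best value per unit of size first: J25 47/3≈15.7, J8 32/3≈10.7, J35 44/18≈2.44, J10 33/24≈1.38, J9 18/26≈0.692, J22 7/14≈0.5.
All 3 CPU-hours of J25 fit (value 47) ; 31 remain.
All 3 CPU-hours of J8 fit (value 32) ; 28 remain.
Take all of J35 (18 CPU-hours, value 44) ; 10 CPU-hours left.
Fill the last 10 CPU-hours with part of J10: 10/24 of it earns 13.75.
Total value = 136.75.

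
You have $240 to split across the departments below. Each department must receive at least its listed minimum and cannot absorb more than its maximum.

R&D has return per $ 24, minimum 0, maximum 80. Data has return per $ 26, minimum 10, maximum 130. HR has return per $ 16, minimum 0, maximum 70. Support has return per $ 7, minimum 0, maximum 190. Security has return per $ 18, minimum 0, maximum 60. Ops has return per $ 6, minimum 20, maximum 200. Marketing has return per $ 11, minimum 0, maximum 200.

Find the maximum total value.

5600

Meeting every minimum uses 0+10+0+0+0+20+0 = 30 $, leaving 210.
Order the departments by return per $: Data 26 > R&D 24 > Security 18 > HR 16 > Marketing 11 > Support 7 > Ops 6.
Data takes 120 more to reach its cap of 130 → 90 left.
Give R&D 80 more to hit its cap of 80 → 10 left.
Security has room for 60 more but only 10 remain, so it gets 10.
Total = 24×80 + 26×130 + 18×10 + 6×20 = 5600.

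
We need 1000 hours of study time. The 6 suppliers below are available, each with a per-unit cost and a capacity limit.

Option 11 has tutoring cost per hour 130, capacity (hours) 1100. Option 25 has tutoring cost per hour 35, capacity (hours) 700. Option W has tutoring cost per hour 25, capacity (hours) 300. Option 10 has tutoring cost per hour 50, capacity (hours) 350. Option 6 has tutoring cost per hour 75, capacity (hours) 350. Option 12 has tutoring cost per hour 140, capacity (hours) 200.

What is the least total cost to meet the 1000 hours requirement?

Fill from the cheapest supplier first.
Take 300 from Option W at 25 → need 700 more.
Take 700 from Option 25 at 35 → need 0 more.
Option 10, Option 6, Option 11, Option 12: unused.
Cost = 300×25 + 700×35 = 32000.

32000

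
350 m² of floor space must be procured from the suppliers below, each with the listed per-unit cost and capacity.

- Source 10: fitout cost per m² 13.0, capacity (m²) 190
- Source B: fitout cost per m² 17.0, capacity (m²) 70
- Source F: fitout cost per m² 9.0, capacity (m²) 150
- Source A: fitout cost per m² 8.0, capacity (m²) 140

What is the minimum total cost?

Cheapest first:
Source A (8.0): use full 140 — 210 m² to go.
Source F at 9.0: take all 150 m² — 60 still needed.
Source 10 at 13.0: take 60 of its 190 — requirement met.
Source B: unused.
Cost = 140×8.0 + 150×9.0 + 60×13.0 = 3250.

3250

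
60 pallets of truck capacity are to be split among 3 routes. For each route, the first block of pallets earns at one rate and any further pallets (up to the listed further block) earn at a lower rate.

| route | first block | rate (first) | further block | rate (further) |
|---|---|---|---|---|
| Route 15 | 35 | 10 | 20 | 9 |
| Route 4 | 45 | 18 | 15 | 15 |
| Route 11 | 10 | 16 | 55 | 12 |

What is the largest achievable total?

1045

Rank every tier by rate: Route 4/first 18 > Route 11/first 16 > Route 4/second 15 > Route 11/second 12 > Route 15/first 10 > Route 15/second 9.
Route 4/first (18): +45 ; 15 left.
Route 11/first (16): +10 ; 5 left.
5 remain; put them into Route 4 second at 15.
Total = 18×45 + 16×10 + 15×5 = 1045.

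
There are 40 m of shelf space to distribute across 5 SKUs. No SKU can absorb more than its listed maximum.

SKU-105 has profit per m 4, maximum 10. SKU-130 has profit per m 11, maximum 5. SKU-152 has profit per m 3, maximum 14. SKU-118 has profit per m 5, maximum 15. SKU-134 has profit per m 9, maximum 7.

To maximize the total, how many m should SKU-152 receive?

Rank by profit per m: SKU-130 11 > SKU-134 9 > SKU-118 5 > SKU-105 4 > SKU-152 3.
SKU-130: +5 to 5 (cap) — 35 left.
Give SKU-134 7 to hit its cap of 7 — 28 left.
SKU-118: +15 to 15 (cap) — 13 left.
SKU-105: +10 to 10 (cap) — 3 left.
SKU-152 has room for 14 but only 3 remain, so it gets 3.

3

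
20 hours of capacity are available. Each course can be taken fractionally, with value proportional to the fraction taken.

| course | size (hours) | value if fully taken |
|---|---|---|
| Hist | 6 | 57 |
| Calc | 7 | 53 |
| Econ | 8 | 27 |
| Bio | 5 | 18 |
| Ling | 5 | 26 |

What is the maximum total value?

143.2

Sort by value density: Hist 57/6≈9.5, Calc 53/7≈7.57, Ling 26/5≈5.2, Bio 18/5≈3.6, Econ 27/8≈3.38.
Hist: take in full, 6 hours for value 57 ; 14 left.
Calc: take in full, 7 hours for value 53 ; 7 left.
Ling: take in full, 5 hours for value 26 ; 2 left.
2 hours left: a 2/5 share of Bio gives 18×2/5 = 7.2.
Total value = 143.2.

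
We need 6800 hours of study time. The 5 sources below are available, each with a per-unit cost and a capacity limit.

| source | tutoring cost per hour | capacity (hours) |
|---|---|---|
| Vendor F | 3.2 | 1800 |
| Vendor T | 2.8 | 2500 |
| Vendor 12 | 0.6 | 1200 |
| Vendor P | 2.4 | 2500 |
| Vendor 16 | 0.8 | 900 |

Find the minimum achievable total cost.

Fill from the cheapest source first.
Vendor 12 at 0.6: take all 1200 hours ; 5600 still needed.
Take 900 from Vendor 16 at 0.8 ; need 4700 more.
Take 2500 from Vendor P at 2.4 ; need 2200 more.
Vendor T at 2.8: take 2200 of its 2500 ; requirement met.
Vendor F: unused.
Cost = 1200×0.6 + 900×0.8 + 2500×2.4 + 2200×2.8 = 13600.

13600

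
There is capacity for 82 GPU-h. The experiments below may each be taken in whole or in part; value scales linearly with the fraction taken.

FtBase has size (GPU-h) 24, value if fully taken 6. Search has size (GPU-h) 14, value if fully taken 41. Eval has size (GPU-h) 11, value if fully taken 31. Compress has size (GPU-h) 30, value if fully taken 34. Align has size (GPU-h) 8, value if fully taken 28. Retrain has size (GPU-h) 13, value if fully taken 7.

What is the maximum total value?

Sort by value density: Align 28/8≈3.5, Search 41/14≈2.93, Eval 31/11≈2.82, Compress 34/30≈1.13, Retrain 7/13≈0.538, FtBase 6/24≈0.25.
Align: take in full, 8 GPU-h for value 28 — 74 left.
Take all of Search (14 GPU-h, value 41) — 60 GPU-h left.
All 11 GPU-h of Eval fit (value 31) — 49 remain.
Compress: take in full, 30 GPU-h for value 34 — 19 left.
Retrain: take in full, 13 GPU-h for value 7 — 6 left.
6 GPU-h left: a 6/24 share of FtBase gives 6×6/24 = 1.5.
Total value = 142.5.

142.5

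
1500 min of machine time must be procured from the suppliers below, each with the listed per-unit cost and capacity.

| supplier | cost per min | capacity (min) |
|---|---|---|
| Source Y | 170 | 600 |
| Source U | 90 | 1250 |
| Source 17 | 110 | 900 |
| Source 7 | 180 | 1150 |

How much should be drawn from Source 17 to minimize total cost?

250

Fill from the cheapest supplier first.
Take 1250 from Source U at 90 — need 250 more.
Source 17 (110): take the remaining 250 — done.
Source Y, Source 7: unused.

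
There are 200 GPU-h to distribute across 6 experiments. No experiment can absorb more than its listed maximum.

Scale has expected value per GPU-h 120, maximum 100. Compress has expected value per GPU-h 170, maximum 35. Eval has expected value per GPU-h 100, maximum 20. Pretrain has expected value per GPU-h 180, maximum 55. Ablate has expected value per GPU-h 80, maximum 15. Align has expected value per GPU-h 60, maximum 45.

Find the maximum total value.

Highest expected value per GPU-h first: Pretrain 180 > Compress 170 > Scale 120 > Eval 100 > Ablate 80 > Align 60.
Pretrain: +55 to 55 (cap) → 145 left.
Compress takes 35 to reach its cap of 35 → 110 left.
Give Scale 100 to hit its cap of 100 → 10 left.
Only 10 left; Eval takes them to reach 10.
Total = 120×100 + 170×35 + 100×10 + 180×55 = 28850.

28850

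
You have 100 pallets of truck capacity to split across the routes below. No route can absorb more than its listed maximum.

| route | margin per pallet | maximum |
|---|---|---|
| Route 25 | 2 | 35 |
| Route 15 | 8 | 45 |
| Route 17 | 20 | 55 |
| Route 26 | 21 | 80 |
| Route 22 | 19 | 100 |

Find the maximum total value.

Rank by margin per pallet: Route 26 21 > Route 17 20 > Route 22 19 > Route 15 8 > Route 25 2.
Route 26 takes 80 to reach its cap of 80 — 20 left.
Only 20 left; Route 17 takes them to reach 20.
Total = 20×20 + 21×80 = 2080.

2080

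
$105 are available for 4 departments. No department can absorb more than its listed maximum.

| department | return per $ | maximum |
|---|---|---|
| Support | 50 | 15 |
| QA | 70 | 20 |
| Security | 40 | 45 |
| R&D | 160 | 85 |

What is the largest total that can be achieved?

Order the departments by return per $: R&D 160 > QA 70 > Support 50 > Security 40.
R&D: +85 to 85 (cap) → 20 left.
QA: +20 to 20 (cap) → 0 left.
Total = 70×20 + 160×85 = 15000.

15000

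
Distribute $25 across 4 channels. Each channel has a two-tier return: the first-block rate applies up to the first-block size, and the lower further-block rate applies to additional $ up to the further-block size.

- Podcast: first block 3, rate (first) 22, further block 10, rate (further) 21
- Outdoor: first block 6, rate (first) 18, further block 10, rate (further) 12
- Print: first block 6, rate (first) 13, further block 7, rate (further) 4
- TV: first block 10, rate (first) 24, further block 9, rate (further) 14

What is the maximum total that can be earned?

Treat each block as its own option and order by rate: TV/T1 24 > Podcast/T1 22 > Podcast/T2 21 > Outdoor/T1 18 > TV/T2 14 > Print/T1 13 > Outdoor/T2 12 > Print/T2 4.
TV T1 at 24: fill all 10 → 15 left.
Podcast T1 at 22: fill all 3 → 12 left.
Podcast/T2 (21): +10 → 2 left.
2 remain; put them into Outdoor T1 at 18.
Total = 24×10 + 22×3 + 21×10 + 18×2 = 552.

552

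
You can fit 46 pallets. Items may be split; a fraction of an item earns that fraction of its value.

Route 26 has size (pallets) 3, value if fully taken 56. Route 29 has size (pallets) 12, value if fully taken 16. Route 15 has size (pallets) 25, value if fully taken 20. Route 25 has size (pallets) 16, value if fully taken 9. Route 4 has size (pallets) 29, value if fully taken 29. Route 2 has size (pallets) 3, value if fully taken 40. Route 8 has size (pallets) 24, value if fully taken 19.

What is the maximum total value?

Sort by value density: Route 26 56/3≈18.7, Route 2 40/3≈13.3, Route 29 16/12≈1.33, Route 4 29/29≈1, Route 15 20/25≈0.8, Route 8 19/24≈0.792, Route 25 9/16≈0.562.
Route 26: take in full, 3 pallets for value 56 — 43 left.
Take all of Route 2 (3 pallets, value 40) — 40 pallets left.
Take all of Route 29 (12 pallets, value 16) — 28 pallets left.
28 pallets left: a 28/29 share of Route 4 gives 29×28/29 = 28.
Total value = 140.

140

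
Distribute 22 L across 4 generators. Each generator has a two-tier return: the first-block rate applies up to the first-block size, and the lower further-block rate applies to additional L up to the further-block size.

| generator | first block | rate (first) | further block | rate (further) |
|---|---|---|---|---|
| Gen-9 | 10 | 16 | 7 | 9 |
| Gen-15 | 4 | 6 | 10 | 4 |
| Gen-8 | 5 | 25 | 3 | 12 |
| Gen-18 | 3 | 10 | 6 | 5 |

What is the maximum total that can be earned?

360

Order all 8 blocks by rate: Gen-8/T1 25 > Gen-9/T1 16 > Gen-8/T2 12 > Gen-18/T1 10 > Gen-9/T2 9 > Gen-15/T1 6 > Gen-18/T2 5 > Gen-15/T2 4.
Gen-8 T1 at 25: fill all 5 ; 17 left.
Gen-9 T1 at 16: fill all 10 ; 7 left.
Gen-8 T2 at 12: fill all 3 ; 4 left.
Gen-18 T1 at 10: fill all 3 ; 1 left.
Gen-9/T2: +1 of 7 at 9; pool empty.
Total = 25×5 + 16×10 + 12×3 + 10×3 + 9×1 = 360.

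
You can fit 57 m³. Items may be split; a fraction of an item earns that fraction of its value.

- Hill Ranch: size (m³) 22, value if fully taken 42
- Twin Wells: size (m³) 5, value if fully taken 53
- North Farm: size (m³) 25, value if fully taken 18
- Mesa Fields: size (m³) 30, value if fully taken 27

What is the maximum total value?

Best value per unit of size first: Twin Wells 53/5≈10.6, Hill Ranch 42/22≈1.91, Mesa Fields 27/30≈0.9, North Farm 18/25≈0.72.
Take all of Twin Wells (5 m³, value 53) → 52 m³ left.
All 22 m³ of Hill Ranch fit (value 42) → 30 remain.
Mesa Fields: take in full, 30 m³ for value 27 → 0 left.
Total value = 122.

122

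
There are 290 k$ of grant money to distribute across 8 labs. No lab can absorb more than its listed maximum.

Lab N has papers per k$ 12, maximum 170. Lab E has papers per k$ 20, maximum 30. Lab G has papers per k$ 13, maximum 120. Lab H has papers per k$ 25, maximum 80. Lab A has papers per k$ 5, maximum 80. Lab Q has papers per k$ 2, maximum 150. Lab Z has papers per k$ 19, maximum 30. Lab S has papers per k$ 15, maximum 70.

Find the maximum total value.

Highest papers per k$ first: Lab H 25 > Lab E 20 > Lab Z 19 > Lab S 15 > Lab G 13 > Lab N 12 > Lab A 5 > Lab Q 2.
Lab H takes 80 to reach its cap of 80 → 210 left.
Lab E takes 30 to reach its cap of 30 → 180 left.
Lab Z takes 30 to reach its cap of 30 → 150 left.
Lab S takes 70 to reach its cap of 70 → 80 left.
Lab G: +80 (room for 120) → 80. Pool exhausted.
Total = 20×30 + 13×80 + 25×80 + 19×30 + 15×70 = 5260.

5260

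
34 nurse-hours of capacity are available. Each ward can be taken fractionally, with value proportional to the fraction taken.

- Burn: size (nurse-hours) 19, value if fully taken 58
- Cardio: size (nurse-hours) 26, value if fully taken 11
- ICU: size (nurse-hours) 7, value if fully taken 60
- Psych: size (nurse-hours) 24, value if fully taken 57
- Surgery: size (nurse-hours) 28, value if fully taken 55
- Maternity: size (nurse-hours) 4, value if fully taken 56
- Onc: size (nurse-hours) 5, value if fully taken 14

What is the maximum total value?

185.2

Rank by value-to-size ratio: Maternity 56/4≈14, ICU 60/7≈8.57, Burn 58/19≈3.05, Onc 14/5≈2.8, Psych 57/24≈2.38, Surgery 55/28≈1.96, Cardio 11/26≈0.423.
All 4 nurse-hours of Maternity fit (value 56) → 30 remain.
Take all of ICU (7 nurse-hours, value 60) → 23 nurse-hours left.
All 19 nurse-hours of Burn fit (value 58) → 4 remain.
4 nurse-hours left: a 4/5 share of Onc gives 14×4/5 = 11.2.
Total value = 185.2.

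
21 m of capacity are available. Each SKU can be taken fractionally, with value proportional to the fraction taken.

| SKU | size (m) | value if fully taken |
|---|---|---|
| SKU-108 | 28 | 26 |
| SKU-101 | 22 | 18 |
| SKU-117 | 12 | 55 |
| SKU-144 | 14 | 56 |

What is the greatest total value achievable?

91

Sort by value density: SKU-117 55/12≈4.58, SKU-144 56/14≈4, SKU-108 26/28≈0.929, SKU-101 18/22≈0.818.
Take all of SKU-117 (12 m, value 55) → 9 m left.
Only 9 m remain; take 9/14 of SKU-144 for value 56×9/14 = 36.
Total value = 91.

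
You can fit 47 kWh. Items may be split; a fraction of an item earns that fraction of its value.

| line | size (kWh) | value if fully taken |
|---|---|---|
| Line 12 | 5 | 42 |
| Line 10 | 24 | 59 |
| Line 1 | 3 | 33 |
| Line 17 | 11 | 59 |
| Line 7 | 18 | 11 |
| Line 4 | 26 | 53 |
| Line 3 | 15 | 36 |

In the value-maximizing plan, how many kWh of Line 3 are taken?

4

Sort by value density: Line 1 33/3≈11, Line 12 42/5≈8.4, Line 17 59/11≈5.36, Line 10 59/24≈2.46, Line 3 36/15≈2.4, Line 4 53/26≈2.04, Line 7 11/18≈0.611.
Take all of Line 1 (3 kWh, value 33) → 44 kWh left.
Line 12: take in full, 5 kWh for value 42 → 39 left.
Line 17: take in full, 11 kWh for value 59 → 28 left.
Line 10: take in full, 24 kWh for value 59 → 4 left.
Only 4 kWh remain; take 4/15 of Line 3 for value 36×4/15 = 9.6.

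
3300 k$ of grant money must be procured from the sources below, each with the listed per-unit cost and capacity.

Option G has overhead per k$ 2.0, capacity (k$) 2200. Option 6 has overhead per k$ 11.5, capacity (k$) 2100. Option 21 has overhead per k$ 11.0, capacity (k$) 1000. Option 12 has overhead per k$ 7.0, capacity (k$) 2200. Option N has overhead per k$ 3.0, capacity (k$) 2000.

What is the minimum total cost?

Use sources in increasing cost order.
Take 2200 from Option G at 2.0 — need 1100 more.
Option N at 3.0: take 1100 of its 2000 — requirement met.
Option 12, Option 21, Option 6: unused.
Cost = 2200×2.0 + 1100×3.0 = 7700.

7700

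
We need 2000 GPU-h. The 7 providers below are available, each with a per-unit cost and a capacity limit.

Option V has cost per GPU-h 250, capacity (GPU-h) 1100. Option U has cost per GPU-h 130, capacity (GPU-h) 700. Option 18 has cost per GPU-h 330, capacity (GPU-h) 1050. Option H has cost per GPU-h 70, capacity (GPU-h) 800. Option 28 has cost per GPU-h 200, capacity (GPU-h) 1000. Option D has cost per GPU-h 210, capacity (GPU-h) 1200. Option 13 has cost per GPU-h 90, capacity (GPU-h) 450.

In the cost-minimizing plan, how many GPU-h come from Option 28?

Use providers in increasing cost order.
Option H at 70: take all 800 GPU-h ; 1200 still needed.
Option 13 at 90: take all 450 GPU-h ; 750 still needed.
Take 700 from Option U at 130 ; need 50 more.
Take 50 from Option 28 at 200 to finish.
Option D, Option V, Option 18: unused.

50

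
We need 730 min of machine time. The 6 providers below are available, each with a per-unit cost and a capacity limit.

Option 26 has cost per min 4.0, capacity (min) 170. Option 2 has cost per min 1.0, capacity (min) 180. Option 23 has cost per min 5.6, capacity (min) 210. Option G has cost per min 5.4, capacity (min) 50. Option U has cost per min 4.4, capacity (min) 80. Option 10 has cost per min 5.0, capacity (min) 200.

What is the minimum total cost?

2762

Fill from the cheapest provider first.
Option 2 at 1.0: take all 180 min — 550 still needed.
Take 170 from Option 26 at 4.0 — need 380 more.
Option U (4.4): use full 80 — 300 min to go.
Option 10 (5.0): use full 200 — 100 min to go.
Option G (5.4): use full 50 — 50 min to go.
Take 50 from Option 23 at 5.6 to finish.
Cost = 180×1.0 + 170×4.0 + 80×4.4 + 200×5.0 + 50×5.4 + 50×5.6 = 2762.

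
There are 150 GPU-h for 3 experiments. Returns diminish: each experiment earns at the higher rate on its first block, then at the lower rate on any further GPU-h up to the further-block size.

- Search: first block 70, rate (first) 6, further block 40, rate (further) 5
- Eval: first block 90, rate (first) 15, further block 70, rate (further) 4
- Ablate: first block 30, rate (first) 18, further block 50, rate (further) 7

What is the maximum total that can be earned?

Rank every tier by rate: Ablate/tier1 18 > Eval/tier1 15 > Ablate/tier2 7 > Search/tier1 6 > Search/tier2 5 > Eval/tier2 4.
Ablate/tier1 (18): +30 → 120 left.
Eval tier1 at 15: fill all 90 → 30 left.
Ablate/tier2: +30 of 50 at 7; pool empty.
Total = 18×30 + 15×90 + 7×30 = 2100.

2100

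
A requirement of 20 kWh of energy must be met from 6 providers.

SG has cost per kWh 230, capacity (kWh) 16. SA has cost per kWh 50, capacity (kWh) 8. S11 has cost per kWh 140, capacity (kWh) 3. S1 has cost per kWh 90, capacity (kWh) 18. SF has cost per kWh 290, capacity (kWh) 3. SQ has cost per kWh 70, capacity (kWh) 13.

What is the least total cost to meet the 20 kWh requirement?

Use providers in increasing cost order.
SA (50): use full 8 → 12 kWh to go.
SQ (70): take the remaining 12 → done.
S1, S11, SG, SF: unused.
Cost = 8×50 + 12×70 = 1240.

1240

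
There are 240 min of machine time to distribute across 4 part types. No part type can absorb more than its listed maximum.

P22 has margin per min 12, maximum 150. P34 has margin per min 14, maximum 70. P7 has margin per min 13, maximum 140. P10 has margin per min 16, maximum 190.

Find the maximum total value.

3740

Order the part types by margin per min: P10 16 > P34 14 > P7 13 > P22 12.
P10 takes 190 to reach its cap of 190 — 50 left.
P34 has room for 70 but only 50 remain, so it gets 50.
Total = 14×50 + 16×190 = 3740.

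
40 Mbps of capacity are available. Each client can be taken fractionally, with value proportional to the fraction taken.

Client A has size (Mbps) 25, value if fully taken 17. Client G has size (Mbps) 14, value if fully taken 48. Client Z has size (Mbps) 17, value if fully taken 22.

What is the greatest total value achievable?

Best value per unit of size first: Client G 48/14≈3.43, Client Z 22/17≈1.29, Client A 17/25≈0.68.
All 14 Mbps of Client G fit (value 48) ; 26 remain.
Take all of Client Z (17 Mbps, value 22) ; 9 Mbps left.
Fill the last 9 Mbps with part of Client A: 9/25 of it earns 6.12.
Total value = 76.12.

76.12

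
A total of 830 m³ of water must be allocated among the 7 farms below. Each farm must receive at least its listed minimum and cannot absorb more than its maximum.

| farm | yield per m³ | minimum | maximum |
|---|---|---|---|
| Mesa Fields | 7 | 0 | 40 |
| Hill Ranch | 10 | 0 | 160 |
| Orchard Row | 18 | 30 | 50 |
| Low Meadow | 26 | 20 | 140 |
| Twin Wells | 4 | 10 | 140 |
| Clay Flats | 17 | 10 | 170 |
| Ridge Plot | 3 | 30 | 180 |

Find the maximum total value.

10260

Meeting every minimum uses 0+0+30+20+10+10+30 = 100 m³, leaving 730.
Order the farms by yield per m³: Low Meadow 26 > Orchard Row 18 > Clay Flats 17 > Hill Ranch 10 > Mesa Fields 7 > Twin Wells 4 > Ridge Plot 3.
Low Meadow takes 120 more to reach its cap of 140 — 610 left.
Orchard Row takes 20 more to reach its cap of 50 — 590 left.
Clay Flats: +160 to 170 (cap) — 430 left.
Give Hill Ranch 160 more to hit its cap of 160 — 270 left.
Give Mesa Fields 40 more to hit its cap of 40 — 230 left.
Twin Wells takes 130 more to reach its cap of 140 — 100 left.
Ridge Plot: +100 (room for 150) → 130. Pool exhausted.
Total = 7×40 + 10×160 + 18×50 + 26×140 + 4×140 + 17×170 + 3×130 = 10260.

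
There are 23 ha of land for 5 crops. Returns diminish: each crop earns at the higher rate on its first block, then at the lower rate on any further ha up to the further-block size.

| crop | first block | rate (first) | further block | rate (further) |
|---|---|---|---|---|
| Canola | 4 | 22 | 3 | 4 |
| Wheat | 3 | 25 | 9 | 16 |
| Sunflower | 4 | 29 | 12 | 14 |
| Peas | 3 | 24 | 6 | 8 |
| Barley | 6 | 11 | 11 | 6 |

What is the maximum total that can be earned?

495

Treat each block as its own option and order by rate: Sunflower/first 29 > Wheat/first 25 > Peas/first 24 > Canola/first 22 > Wheat/second 16 > Sunflower/second 14 > Barley/first 11 > Peas/second 8 > Barley/second 6 > Canola/second 4.
Fill Sunflower first block (4 at 29) → 19 left.
Wheat/first (25): +3 → 16 left.
Fill Peas first block (3 at 24) → 13 left.
Canola first at 22: fill all 4 → 9 left.
Wheat second at 16: fill all 9 → 0 left.
Total = 29×4 + 25×3 + 24×3 + 22×4 + 16×9 = 495.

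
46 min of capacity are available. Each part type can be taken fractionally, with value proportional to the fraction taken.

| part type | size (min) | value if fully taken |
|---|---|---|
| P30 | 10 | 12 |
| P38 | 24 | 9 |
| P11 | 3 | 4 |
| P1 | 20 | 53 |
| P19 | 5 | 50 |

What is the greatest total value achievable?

Sort by value density: P19 50/5≈10, P1 53/20≈2.65, P11 4/3≈1.33, P30 12/10≈1.2, P38 9/24≈0.375.
All 5 min of P19 fit (value 50) ; 41 remain.
All 20 min of P1 fit (value 53) ; 21 remain.
All 3 min of P11 fit (value 4) ; 18 remain.
Take all of P30 (10 min, value 12) ; 8 min left.
Fill the last 8 min with part of P38: 8/24 of it earns 3.
Total value = 122.

122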